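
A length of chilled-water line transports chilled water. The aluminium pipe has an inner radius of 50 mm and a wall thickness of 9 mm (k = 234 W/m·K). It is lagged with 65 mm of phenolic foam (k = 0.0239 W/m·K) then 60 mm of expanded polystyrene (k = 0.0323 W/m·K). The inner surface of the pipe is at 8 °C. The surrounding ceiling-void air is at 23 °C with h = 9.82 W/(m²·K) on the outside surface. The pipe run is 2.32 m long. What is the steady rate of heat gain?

Q ≈ 4.99 W

Cylindrical conduction, so R = ln(r₂/r₁)/(2πkL) per layer, in series:
R_aluminium pipe wall = ln(59/50)/(2π×234×2.32) = 4.852×10^-5 K/W
R_phenolic foam = ln(124/59)/(2π×0.0239×2.32) = 2.132 K/W
R_expanded polystyrene = ln(184/124)/(2π×0.0323×2.32) = 0.8382 K/W
R_outer film = 1/(h_o·2πr_oL) = 1/(9.82×2π×0.184×2.32) = 0.03797 K/W
R_total = 3.008 K/W
Q = ΔT/R_total = 15/3.008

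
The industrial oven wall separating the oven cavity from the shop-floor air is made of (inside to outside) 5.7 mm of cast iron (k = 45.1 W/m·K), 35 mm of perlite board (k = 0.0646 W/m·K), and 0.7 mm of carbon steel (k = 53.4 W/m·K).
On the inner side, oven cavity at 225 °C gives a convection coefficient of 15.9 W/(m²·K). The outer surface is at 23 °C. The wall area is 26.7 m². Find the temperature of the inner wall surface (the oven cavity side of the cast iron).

Treating each layer as a thermal resistance in series:
R_inner film = 1/(h_i·A) = 1/(15.9×26.7) = 0.002356 K/W
R_cast iron = L/(kA) = 0.0057/(45.1×26.7) = 4.734×10^-6 K/W
R_perlite board = L/(kA) = 0.035/(0.0646×26.7) = 0.02029 K/W
R_carbon steel = L/(kA) = 0.0007/(53.4×26.7) = 4.91×10^-7 K/W
R_total = 0.02265 K/W;  Q = ΔT/R_total = 202/0.02265 = 8917 W
T_interface = T_inner − Q·ΣR(inner→interface) = 225 − 8920×0.002356

T ≈ 204 °C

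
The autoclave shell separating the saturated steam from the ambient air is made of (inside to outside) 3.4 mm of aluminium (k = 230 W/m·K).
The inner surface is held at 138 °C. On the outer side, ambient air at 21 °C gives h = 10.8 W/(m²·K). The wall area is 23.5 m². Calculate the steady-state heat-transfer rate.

Series thermal resistances:
R_aluminium = L/(kA) = 0.0034/(230×23.5) = 6.29×10^-7 K/W
R_outer film = 1/(h_o·A) = 1/(10.8×23.5) = 0.00394 K/W
R_total = 0.003941 K/W
Q = ΔT / R_total = 117 / 0.003941

Q ≈ 29700 W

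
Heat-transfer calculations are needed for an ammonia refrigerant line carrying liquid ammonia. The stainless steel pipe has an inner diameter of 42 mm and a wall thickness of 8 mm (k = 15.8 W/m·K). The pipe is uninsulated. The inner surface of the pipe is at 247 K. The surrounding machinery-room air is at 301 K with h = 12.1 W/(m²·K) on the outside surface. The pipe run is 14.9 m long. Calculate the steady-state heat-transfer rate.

For a radial system each layer contributes R = ln(r_out/r_in)/(2πkL); films add R = 1/(hA).
R_stainless steel pipe wall = ln(29/21)/(2π×15.8×14.9) = 2.182×10^-4 K/W
R_outer film = 1/(h_o·2πr_oL) = 1/(12.1×2π×0.029×14.9) = 0.03044 K/W
R_total = 0.03066 K/W
Q = ΔT/R_total = 54/0.03066

Q ≈ 1760 W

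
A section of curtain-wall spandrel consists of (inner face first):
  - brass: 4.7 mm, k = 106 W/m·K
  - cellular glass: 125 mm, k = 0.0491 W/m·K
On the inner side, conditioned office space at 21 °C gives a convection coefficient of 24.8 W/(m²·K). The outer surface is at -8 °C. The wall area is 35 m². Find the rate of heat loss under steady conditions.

Q ≈ 392 W

Model the wall as resistances in series:
R_inner film = 1/(h_i·A) = 1/(24.8×35) = 0.001152 K/W
R_brass = L/(kA) = 0.0047/(106×35) = 1.267×10^-6 K/W
R_cellular glass = L/(kA) = 0.125/(0.0491×35) = 0.07274 K/W
R_total = 0.07389 K/W
Q = ΔT / R_total = 29 / 0.07389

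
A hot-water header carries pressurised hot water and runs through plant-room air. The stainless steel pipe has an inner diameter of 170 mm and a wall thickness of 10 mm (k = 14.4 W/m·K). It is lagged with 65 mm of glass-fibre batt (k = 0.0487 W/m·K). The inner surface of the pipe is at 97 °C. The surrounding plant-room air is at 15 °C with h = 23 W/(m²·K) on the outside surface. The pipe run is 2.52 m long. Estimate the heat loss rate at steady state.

Q ≈ 118 W

For a radial system each layer contributes R = ln(r_out/r_in)/(2πkL); films add R = 1/(hA).
R_stainless steel pipe wall = ln(95/85)/(2π×14.4×2.52) = 4.878×10^-4 K/W
R_glass-fibre batt = ln(160/95)/(2π×0.0487×2.52) = 0.676 K/W
R_outer film = 1/(h_o·2πr_oL) = 1/(23×2π×0.16×2.52) = 0.01716 K/W
R_total = 0.6937 K/W
Q = ΔT/R_total = 82/0.6937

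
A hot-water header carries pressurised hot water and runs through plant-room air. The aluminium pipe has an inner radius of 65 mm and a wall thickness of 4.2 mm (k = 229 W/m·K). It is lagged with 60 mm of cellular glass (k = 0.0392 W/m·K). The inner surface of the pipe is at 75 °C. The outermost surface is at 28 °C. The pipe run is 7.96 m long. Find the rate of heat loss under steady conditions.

Q ≈ 148 W

Treating each annulus and film as a series resistance:
R_aluminium pipe wall = ln(69.2/65)/(2π×229×7.96) = 5.467×10^-6 K/W
R_cellular glass = ln(129.2/69.2)/(2π×0.0392×7.96) = 0.3185 K/W
R_total = 0.3185 K/W
Q = ΔT/R_total = 47/0.3185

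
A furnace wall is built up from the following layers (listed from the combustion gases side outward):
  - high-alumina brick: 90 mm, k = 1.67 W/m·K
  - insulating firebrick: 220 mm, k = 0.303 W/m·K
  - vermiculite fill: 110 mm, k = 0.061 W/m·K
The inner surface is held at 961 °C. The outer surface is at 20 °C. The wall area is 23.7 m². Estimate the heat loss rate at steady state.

Series thermal resistances:
R_high-alumina brick = L/(kA) = 0.09/(1.67×23.7) = 0.002274 K/W
R_insulating firebrick = L/(kA) = 0.22/(0.303×23.7) = 0.03064 K/W
R_vermiculite fill = L/(kA) = 0.11/(0.061×23.7) = 0.07609 K/W
R_total = 0.109 K/W
Q = ΔT / R_total = 941 / 0.109

Q ≈ 8630 W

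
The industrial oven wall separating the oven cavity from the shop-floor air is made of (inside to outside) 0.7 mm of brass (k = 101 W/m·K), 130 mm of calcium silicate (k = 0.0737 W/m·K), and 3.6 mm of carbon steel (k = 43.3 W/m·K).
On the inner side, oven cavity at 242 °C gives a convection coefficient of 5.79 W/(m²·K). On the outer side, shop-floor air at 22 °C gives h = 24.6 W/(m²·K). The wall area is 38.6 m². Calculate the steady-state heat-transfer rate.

Series thermal resistances:
R_inner film = 1/(h_i·A) = 1/(5.79×38.6) = 0.004474 K/W
R_brass = L/(kA) = 0.0007/(101×38.6) = 1.796×10^-7 K/W
R_calcium silicate = L/(kA) = 0.13/(0.0737×38.6) = 0.0457 K/W
R_carbon steel = L/(kA) = 0.0036/(43.3×38.6) = 2.154×10^-6 K/W
R_outer film = 1/(h_o·A) = 1/(24.6×38.6) = 0.001053 K/W
R_total = 0.05123 K/W
Q = ΔT / R_total = 220 / 0.05123

Q ≈ 4290 W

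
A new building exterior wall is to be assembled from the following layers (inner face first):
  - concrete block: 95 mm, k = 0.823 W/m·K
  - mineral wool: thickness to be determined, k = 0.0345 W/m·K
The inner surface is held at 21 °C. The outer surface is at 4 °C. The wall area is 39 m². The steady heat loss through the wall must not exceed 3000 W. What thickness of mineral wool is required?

Using the resistance-network approach (series):
R_concrete block = L/(kA) = 0.095/(0.823×39) = 0.00296 K/W
Sum of the known resistances R_other = 0.00296 K/W
Required total resistance R_tot = ΔT/Q_allow = 17/3000 = 0.005667 K/W
R_mineral wool = R_tot − R_other = 0.002707 K/W
L = R·k·A = 0.002707×0.0345×39

L ≈ 3.64 mm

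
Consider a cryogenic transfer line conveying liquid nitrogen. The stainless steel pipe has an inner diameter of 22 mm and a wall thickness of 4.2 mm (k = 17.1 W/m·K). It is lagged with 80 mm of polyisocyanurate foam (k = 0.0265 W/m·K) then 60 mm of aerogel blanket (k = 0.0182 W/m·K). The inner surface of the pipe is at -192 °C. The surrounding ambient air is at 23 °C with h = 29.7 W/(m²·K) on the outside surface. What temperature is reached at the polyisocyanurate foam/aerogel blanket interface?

For a radial system each layer contributes R = ln(r_out/r_in)/(2πkL); films add R = 1/(hA).
R_stainless steel pipe wall = ln(15.2/11)/(2π×17.1×1) = 0.00301 K/W
R_polyisocyanurate foam = ln(95.2/15.2)/(2π×0.0265×1) = 11.02 K/W
R_aerogel blanket = ln(155.2/95.2)/(2π×0.0182×1) = 4.274 K/W
R_outer film = 1/(h_o·2πr_oL) = 1/(29.7×2π×0.1552×1) = 0.03453 K/W
R_total = 15.33 K/W
Q = ΔT/R_total = 215/15.33
Q = 14 W/m
T_interface = T_inner + Q·ΣR(inner→interface) = -192 + 14×11.02

T ≈ -37.4 °C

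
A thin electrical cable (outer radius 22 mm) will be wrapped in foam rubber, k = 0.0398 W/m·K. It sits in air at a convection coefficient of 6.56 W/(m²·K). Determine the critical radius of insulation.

r_cr ≈ 6.07 mm

For a cylinder r_cr = k/h = 0.0398/6.56
r_cr = 6.07 mm; since the bare radius (22 mm) is above r_cr, any added insulation will reduce heat loss.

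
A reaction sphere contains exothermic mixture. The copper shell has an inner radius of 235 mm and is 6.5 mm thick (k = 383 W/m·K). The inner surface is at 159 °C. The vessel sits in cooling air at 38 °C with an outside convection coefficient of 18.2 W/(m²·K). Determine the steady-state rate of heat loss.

Radial (spherical) resistances in series:
R_copper shell = (1/0.235 − 1/0.2415)/(4π×383) = 2.38×10^-5 K/W
R_outer film = 1/(h·4πr_o²) = 1/(18.2×4π×0.2415²) = 0.07497 K/W
R_total = 0.07499 K/W
Q = ΔT/R_total = 121/0.07499

Q ≈ 1610 W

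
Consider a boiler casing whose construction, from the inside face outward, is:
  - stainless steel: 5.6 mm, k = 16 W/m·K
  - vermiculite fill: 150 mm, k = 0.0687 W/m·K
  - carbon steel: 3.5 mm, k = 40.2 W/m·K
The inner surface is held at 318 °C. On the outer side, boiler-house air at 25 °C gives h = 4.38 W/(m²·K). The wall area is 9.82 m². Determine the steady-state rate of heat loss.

Q ≈ 1190 W

Treating each layer as a thermal resistance in series:
R_stainless steel = L/(kA) = 0.0056/(16×9.82) = 3.564×10^-5 K/W
R_vermiculite fill = L/(kA) = 0.15/(0.0687×9.82) = 0.2223 K/W
R_carbon steel = L/(kA) = 0.0035/(40.2×9.82) = 8.866×10^-6 K/W
R_outer film = 1/(h_o·A) = 1/(4.38×9.82) = 0.02325 K/W
R_total = 0.2456 K/W
Q = ΔT / R_total = 293 / 0.2456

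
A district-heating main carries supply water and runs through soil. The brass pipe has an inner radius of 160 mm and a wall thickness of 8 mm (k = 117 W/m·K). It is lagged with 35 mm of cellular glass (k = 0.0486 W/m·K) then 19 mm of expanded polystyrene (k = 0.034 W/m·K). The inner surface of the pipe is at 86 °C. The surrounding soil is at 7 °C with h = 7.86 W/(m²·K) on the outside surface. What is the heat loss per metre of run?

q′ ≈ 69.9 W/m

Treating each annulus and film as a series resistance:
R_brass pipe wall = ln(168/160)/(2π×117×1) = 6.637×10^-5 K/W
R_cellular glass = ln(203/168)/(2π×0.0486×1) = 0.6197 K/W
R_expanded polystyrene = ln(222/203)/(2π×0.034×1) = 0.4188 K/W
R_outer film = 1/(h_o·2πr_oL) = 1/(7.86×2π×0.222×1) = 0.09121 K/W
R_total = 1.13 K/W
Q = ΔT/R_total = 79/1.13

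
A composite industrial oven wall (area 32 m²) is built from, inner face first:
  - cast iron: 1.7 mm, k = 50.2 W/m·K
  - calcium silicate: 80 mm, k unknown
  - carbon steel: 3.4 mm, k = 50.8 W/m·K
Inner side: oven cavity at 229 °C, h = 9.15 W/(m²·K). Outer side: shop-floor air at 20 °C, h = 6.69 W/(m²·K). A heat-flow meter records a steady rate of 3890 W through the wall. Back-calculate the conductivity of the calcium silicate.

Using the resistance-network approach (series):
R_inner film = 1/(h_i·A) = 1/(9.15×32) = 0.003415 K/W
R_cast iron = L/(kA) = 0.0017/(50.2×32) = 1.058×10^-6 K/W
R_carbon steel = L/(kA) = 0.0034/(50.8×32) = 2.092×10^-6 K/W
R_outer film = 1/(h_o·A) = 1/(6.69×32) = 0.004671 K/W
Sum of known resistances R_other = 0.00809 K/W
Total R = ΔT/Q = 209/3890 = 0.05373 K/W
R_calcium silicate = R_total − R_other = 0.04564 K/W
k = L/(R·A) = 0.08/(0.04564×32)

k ≈ 0.0548 W/(m·K)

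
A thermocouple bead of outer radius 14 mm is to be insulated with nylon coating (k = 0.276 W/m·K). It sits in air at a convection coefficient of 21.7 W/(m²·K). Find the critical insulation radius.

r_cr ≈ 25.4 mm

For a sphere r_cr = 2k/h = 2×0.276/21.7
r_cr = 25.4 mm; since the bare radius (14 mm) is below r_cr, adding a thin layer of insulation will *increase* heat loss.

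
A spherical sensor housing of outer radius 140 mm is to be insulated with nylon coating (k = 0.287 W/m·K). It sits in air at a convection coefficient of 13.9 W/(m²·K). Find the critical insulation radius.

r_cr ≈ 41.3 mm

For a sphere r_cr = 2k/h = 2×0.287/13.9
r_cr = 41.3 mm; since the bare radius (140 mm) is above r_cr, any added insulation will reduce heat loss.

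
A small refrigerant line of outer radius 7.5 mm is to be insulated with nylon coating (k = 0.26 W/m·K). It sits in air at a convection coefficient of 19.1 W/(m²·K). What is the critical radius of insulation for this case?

For a cylinder r_cr = k/h = 0.26/19.1
r_cr = 13.6 mm; since the bare radius (7.5 mm) is below r_cr, adding a thin layer of insulation will *increase* heat loss.

r_cr ≈ 13.6 mm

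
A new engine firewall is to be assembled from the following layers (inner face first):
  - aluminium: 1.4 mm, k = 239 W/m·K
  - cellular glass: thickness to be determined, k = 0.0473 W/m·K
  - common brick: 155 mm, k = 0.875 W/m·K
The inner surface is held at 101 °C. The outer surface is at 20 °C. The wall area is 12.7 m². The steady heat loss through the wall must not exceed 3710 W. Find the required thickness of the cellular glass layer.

Using the resistance-network approach (series):
R_aluminium = L/(kA) = 0.0014/(239×12.7) = 4.612×10^-7 K/W
R_common brick = L/(kA) = 0.155/(0.875×12.7) = 0.01395 K/W
Sum of the known resistances R_other = 0.01395 K/W
Required total resistance R_tot = ΔT/Q_allow = 81/3710 = 0.02183 K/W
R_cellular glass = R_tot − R_other = 0.007884 K/W
L = R·k·A = 0.007884×0.0473×12.7

L ≈ 4.74 mm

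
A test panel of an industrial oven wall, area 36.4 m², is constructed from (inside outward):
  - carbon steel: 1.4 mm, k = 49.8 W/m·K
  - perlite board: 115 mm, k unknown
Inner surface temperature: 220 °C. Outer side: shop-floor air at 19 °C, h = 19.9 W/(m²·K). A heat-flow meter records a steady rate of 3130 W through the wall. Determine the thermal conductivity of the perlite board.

k ≈ 0.0503 W/(m·K)

Thermal resistances in series:
R_carbon steel = L/(kA) = 0.0014/(49.8×36.4) = 7.723×10^-7 K/W
R_outer film = 1/(h_o·A) = 1/(19.9×36.4) = 0.001381 K/W
Sum of known resistances R_other = 0.001381 K/W
Total R = ΔT/Q = 201/3130 = 0.06422 K/W
R_perlite board = R_total − R_other = 0.06284 K/W
k = L/(R·A) = 0.115/(0.06284×36.4)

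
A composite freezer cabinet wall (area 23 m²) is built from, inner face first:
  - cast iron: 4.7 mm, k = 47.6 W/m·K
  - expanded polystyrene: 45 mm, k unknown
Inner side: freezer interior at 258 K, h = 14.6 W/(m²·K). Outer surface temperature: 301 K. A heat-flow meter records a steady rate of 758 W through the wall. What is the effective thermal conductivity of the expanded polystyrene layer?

k ≈ 0.0364 W/(m·K)

Using the resistance-network approach (series):
R_inner film = 1/(h_i·A) = 1/(14.6×23) = 0.002978 K/W
R_cast iron = L/(kA) = 0.0047/(47.6×23) = 4.293×10^-6 K/W
Sum of known resistances R_other = 0.002982 K/W
Total R = ΔT/Q = 43/758 = 0.05673 K/W
R_expanded polystyrene = R_total − R_other = 0.05375 K/W
k = L/(R·A) = 0.045/(0.05375×23)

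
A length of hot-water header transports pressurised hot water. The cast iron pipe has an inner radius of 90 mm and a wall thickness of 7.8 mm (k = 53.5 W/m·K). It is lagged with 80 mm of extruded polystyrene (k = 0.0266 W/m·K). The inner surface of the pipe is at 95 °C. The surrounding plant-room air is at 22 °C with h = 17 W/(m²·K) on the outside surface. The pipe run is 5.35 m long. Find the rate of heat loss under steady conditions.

Cylindrical conduction, so R = ln(r₂/r₁)/(2πkL) per layer, in series:
R_cast iron pipe wall = ln(97.8/90)/(2π×53.5×5.35) = 4.622×10^-5 K/W
R_extruded polystyrene = ln(177.8/97.8)/(2π×0.0266×5.35) = 0.6685 K/W
R_outer film = 1/(h_o·2πr_oL) = 1/(17×2π×0.1778×5.35) = 0.009842 K/W
R_total = 0.6784 K/W
Q = ΔT/R_total = 73/0.6784

Q ≈ 108 W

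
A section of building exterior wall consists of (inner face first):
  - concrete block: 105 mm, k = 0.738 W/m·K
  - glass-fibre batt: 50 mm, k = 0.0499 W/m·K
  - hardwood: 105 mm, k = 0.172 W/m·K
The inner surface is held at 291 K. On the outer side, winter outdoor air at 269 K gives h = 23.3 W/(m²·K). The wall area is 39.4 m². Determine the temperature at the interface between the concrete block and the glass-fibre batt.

T ≈ 289 K

Model the wall as resistances in series:
R_concrete block = L/(kA) = 0.105/(0.738×39.4) = 0.003611 K/W
R_glass-fibre batt = L/(kA) = 0.05/(0.0499×39.4) = 0.02543 K/W
R_hardwood = L/(kA) = 0.105/(0.172×39.4) = 0.01549 K/W
R_outer film = 1/(h_o·A) = 1/(23.3×39.4) = 0.001089 K/W
R_total = 0.04563 K/W;  Q = ΔT/R_total = 22/0.04563 = 482.2 W
T_interface = T_inner − Q·ΣR(inner→interface) = 291 − 482×0.003611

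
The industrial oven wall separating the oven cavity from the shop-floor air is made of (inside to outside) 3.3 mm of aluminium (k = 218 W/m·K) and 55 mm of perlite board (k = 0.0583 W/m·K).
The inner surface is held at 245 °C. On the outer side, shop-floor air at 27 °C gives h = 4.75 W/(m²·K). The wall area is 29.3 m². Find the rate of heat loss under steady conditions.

Series thermal resistances:
R_aluminium = L/(kA) = 0.0033/(218×29.3) = 5.166×10^-7 K/W
R_perlite board = L/(kA) = 0.055/(0.0583×29.3) = 0.0322 K/W
R_outer film = 1/(h_o·A) = 1/(4.75×29.3) = 0.007185 K/W
R_total = 0.03938 K/W
Q = ΔT / R_total = 218 / 0.03938

Q ≈ 5540 W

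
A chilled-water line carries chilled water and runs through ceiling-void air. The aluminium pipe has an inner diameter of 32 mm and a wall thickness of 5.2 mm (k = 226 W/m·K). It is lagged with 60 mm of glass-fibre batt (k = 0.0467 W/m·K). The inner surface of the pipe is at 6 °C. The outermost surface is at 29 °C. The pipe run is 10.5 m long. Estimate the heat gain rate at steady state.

Q ≈ 52.8 W

Radial resistances (cylindrical: R_cond = ln(r_o/r_i)/(2πkL), R_conv = 1/(h·2πrL)):
R_aluminium pipe wall = ln(21.2/16)/(2π×226×10.5) = 1.887×10^-5 K/W
R_glass-fibre batt = ln(81.2/21.2)/(2π×0.0467×10.5) = 0.4359 K/W
R_total = 0.4359 K/W
Q = ΔT/R_total = 23/0.4359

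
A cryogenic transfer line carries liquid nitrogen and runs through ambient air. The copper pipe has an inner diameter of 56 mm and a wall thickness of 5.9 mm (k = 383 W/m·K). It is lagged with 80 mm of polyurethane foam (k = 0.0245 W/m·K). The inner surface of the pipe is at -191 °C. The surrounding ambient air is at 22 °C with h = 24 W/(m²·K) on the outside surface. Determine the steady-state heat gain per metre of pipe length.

q′ ≈ 26.9 W/m

Treating each annulus and film as a series resistance:
R_copper pipe wall = ln(33.9/28)/(2π×383×1) = 7.946×10^-5 K/W
R_polyurethane foam = ln(113.9/33.9)/(2π×0.0245×1) = 7.873 K/W
R_outer film = 1/(h_o·2πr_oL) = 1/(24×2π×0.1139×1) = 0.05822 K/W
R_total = 7.931 K/W
Q = ΔT/R_total = 213/7.931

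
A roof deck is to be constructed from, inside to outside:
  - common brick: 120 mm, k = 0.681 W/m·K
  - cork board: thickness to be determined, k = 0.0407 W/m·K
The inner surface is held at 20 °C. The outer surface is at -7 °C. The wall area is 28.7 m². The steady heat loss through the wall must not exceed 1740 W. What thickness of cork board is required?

Treating each layer as a thermal resistance in series:
R_common brick = L/(kA) = 0.12/(0.681×28.7) = 0.00614 K/W
Sum of the known resistances R_other = 0.00614 K/W
Required total resistance R_tot = ΔT/Q_allow = 27/1740 = 0.01552 K/W
R_cork board = R_tot − R_other = 0.009377 K/W
L = R·k·A = 0.009377×0.0407×28.7

L ≈ 11 mm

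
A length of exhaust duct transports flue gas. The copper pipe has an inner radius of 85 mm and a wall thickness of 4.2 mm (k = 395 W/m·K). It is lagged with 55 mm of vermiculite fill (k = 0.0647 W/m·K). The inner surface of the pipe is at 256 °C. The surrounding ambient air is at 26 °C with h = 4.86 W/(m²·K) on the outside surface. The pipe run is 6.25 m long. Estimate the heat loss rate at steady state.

Cylindrical conduction, so R = ln(r₂/r₁)/(2πkL) per layer, in series:
R_copper pipe wall = ln(89.2/85)/(2π×395×6.25) = 3.109×10^-6 K/W
R_vermiculite fill = ln(144.2/89.2)/(2π×0.0647×6.25) = 0.189 K/W
R_outer film = 1/(h_o·2πr_oL) = 1/(4.86×2π×0.1442×6.25) = 0.03634 K/W
R_total = 0.2254 K/W
Q = ΔT/R_total = 230/0.2254

Q ≈ 1020 W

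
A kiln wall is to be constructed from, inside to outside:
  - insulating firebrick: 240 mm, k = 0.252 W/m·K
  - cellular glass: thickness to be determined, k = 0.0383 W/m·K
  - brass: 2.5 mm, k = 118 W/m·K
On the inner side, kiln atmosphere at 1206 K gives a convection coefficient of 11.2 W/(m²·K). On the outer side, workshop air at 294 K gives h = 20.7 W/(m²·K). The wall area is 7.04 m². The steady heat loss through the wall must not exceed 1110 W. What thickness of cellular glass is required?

L ≈ 180 mm

Treating each layer as a thermal resistance in series:
R_inner film = 1/(h_i·A) = 1/(11.2×7.04) = 0.01268 K/W
R_insulating firebrick = L/(kA) = 0.24/(0.252×7.04) = 0.1353 K/W
R_brass = L/(kA) = 0.0025/(118×7.04) = 3.009×10^-6 K/W
R_outer film = 1/(h_o·A) = 1/(20.7×7.04) = 0.006862 K/W
Sum of the known resistances R_other = 0.1548 K/W
Required total resistance R_tot = ΔT/Q_allow = 912/1110 = 0.8216 K/W
R_cellular glass = R_tot − R_other = 0.6668 K/W
L = R·k·A = 0.6668×0.0383×7.04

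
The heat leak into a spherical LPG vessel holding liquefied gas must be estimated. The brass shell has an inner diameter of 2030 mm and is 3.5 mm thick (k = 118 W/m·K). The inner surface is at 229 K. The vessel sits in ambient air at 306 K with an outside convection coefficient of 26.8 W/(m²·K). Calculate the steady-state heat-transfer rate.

Q ≈ 26900 W

For a spherical shell R = (1/r₁ − 1/r₂)/(4πk); film R = 1/(h·4πr²). In series:
R_brass shell = (1/1.015 − 1/1.0185)/(4π×118) = 2.283×10^-6 K/W
R_outer film = 1/(h·4πr_o²) = 1/(26.8×4π×1.0185²) = 0.002862 K/W
R_total = 0.002865 K/W
Q = ΔT/R_total = 77/0.002865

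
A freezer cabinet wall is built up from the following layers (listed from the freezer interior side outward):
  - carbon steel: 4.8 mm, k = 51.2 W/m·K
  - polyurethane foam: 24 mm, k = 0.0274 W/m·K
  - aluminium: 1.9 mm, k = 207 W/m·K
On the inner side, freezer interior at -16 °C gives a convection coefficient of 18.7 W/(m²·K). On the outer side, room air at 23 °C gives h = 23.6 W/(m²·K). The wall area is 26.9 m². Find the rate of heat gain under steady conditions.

Series thermal resistances:
R_inner film = 1/(h_i·A) = 1/(18.7×26.9) = 0.001988 K/W
R_carbon steel = L/(kA) = 0.0048/(51.2×26.9) = 3.485×10^-6 K/W
R_polyurethane foam = L/(kA) = 0.024/(0.0274×26.9) = 0.03256 K/W
R_aluminium = L/(kA) = 0.0019/(207×26.9) = 3.412×10^-7 K/W
R_outer film = 1/(h_o·A) = 1/(23.6×26.9) = 0.001575 K/W
R_total = 0.03613 K/W
Q = ΔT / R_total = 39 / 0.03613

Q ≈ 1080 W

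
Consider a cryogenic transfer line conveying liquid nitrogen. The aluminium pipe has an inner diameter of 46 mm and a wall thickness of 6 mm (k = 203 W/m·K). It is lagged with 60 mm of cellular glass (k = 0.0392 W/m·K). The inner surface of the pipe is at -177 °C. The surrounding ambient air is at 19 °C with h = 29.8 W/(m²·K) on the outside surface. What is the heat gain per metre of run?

For a radial system each layer contributes R = ln(r_out/r_in)/(2πkL); films add R = 1/(hA).
R_aluminium pipe wall = ln(29/23)/(2π×203×1) = 1.817×10^-4 K/W
R_cellular glass = ln(89/29)/(2π×0.0392×1) = 4.553 K/W
R_outer film = 1/(h_o·2πr_oL) = 1/(29.8×2π×0.089×1) = 0.06001 K/W
R_total = 4.613 K/W
Q = ΔT/R_total = 196/4.613

q′ ≈ 42.5 W/m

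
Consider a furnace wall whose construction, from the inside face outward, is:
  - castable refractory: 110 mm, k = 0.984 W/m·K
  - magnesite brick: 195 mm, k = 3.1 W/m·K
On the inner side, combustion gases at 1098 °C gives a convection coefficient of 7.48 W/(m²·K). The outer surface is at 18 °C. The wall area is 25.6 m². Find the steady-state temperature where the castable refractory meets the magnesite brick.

T ≈ 238 °C

Series thermal resistances:
R_inner film = 1/(h_i·A) = 1/(7.48×25.6) = 0.005222 K/W
R_castable refractory = L/(kA) = 0.11/(0.984×25.6) = 0.004367 K/W
R_magnesite brick = L/(kA) = 0.195/(3.1×25.6) = 0.002457 K/W
R_total = 0.01205 K/W;  Q = ΔT/R_total = 1080/0.01205 = 89660 W
T_interface = T_inner − Q·ΣR(inner→interface) = 1098 − 89700×0.009589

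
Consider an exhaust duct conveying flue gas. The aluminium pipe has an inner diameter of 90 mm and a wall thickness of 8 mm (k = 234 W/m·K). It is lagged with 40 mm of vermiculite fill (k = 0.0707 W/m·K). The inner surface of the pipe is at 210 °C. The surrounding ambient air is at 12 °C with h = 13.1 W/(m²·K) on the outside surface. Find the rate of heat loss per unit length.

Radial resistances (cylindrical: R_cond = ln(r_o/r_i)/(2πkL), R_conv = 1/(h·2πrL)):
R_aluminium pipe wall = ln(53/45)/(2π×234×1) = 1.113×10^-4 K/W
R_vermiculite fill = ln(93/53)/(2π×0.0707×1) = 1.266 K/W
R_outer film = 1/(h_o·2πr_oL) = 1/(13.1×2π×0.093×1) = 0.1306 K/W
R_total = 1.397 K/W
Q = ΔT/R_total = 198/1.397

q′ ≈ 142 W/m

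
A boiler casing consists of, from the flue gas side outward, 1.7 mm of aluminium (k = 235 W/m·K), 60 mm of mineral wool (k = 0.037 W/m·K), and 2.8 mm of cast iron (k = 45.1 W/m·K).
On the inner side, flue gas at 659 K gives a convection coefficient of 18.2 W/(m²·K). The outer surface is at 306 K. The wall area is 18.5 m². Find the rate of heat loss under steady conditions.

Q ≈ 3900 W

Thermal resistances in series:
R_inner film = 1/(h_i·A) = 1/(18.2×18.5) = 0.00297 K/W
R_aluminium = L/(kA) = 0.0017/(235×18.5) = 3.91×10^-7 K/W
R_mineral wool = L/(kA) = 0.06/(0.037×18.5) = 0.08766 K/W
R_cast iron = L/(kA) = 0.0028/(45.1×18.5) = 3.356×10^-6 K/W
R_total = 0.09063 K/W
Q = ΔT / R_total = 353 / 0.09063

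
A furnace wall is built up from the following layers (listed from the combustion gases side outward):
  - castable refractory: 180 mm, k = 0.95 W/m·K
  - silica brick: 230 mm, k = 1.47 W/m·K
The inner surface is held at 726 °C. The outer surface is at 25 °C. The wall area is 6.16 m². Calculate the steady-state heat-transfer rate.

Model the wall as resistances in series:
R_castable refractory = L/(kA) = 0.18/(0.95×6.16) = 0.03076 K/W
R_silica brick = L/(kA) = 0.23/(1.47×6.16) = 0.0254 K/W
R_total = 0.05616 K/W
Q = ΔT / R_total = 701 / 0.05616

Q ≈ 12500 W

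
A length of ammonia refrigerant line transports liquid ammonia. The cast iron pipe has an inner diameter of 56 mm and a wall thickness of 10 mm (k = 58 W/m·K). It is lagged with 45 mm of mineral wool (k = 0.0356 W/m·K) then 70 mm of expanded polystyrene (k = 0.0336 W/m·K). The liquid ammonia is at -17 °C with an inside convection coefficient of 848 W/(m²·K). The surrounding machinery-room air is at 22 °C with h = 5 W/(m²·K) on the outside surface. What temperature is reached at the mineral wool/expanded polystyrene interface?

For a radial system each layer contributes R = ln(r_out/r_in)/(2πkL); films add R = 1/(hA).
R_inner film = 1/(h_i·2πr₁L) = 1/(848×2π×0.028×1) = 0.006703 K/W
R_cast iron pipe wall = ln(38/28)/(2π×58×1) = 8.38×10^-4 K/W
R_mineral wool = ln(83/38)/(2π×0.0356×1) = 3.493 K/W
R_expanded polystyrene = ln(153/83)/(2π×0.0336×1) = 2.897 K/W
R_outer film = 1/(h_o·2πr_oL) = 1/(5×2π×0.153×1) = 0.208 K/W
R_total = 6.605 K/W
Q = ΔT/R_total = 39/6.605
Q = 5.9 W/m
T_interface = T_inner + Q·ΣR(inner→interface) = -17 + 5.9×3.5

T ≈ 3.67 °C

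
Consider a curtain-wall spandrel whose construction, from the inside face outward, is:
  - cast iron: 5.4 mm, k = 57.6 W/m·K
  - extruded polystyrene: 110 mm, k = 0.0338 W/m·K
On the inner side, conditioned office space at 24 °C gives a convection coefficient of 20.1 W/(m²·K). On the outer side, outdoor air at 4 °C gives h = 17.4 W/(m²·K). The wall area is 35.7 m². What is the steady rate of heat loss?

Q ≈ 212 W

Model the wall as resistances in series:
R_inner film = 1/(h_i·A) = 1/(20.1×35.7) = 0.001394 K/W
R_cast iron = L/(kA) = 0.0054/(57.6×35.7) = 2.626×10^-6 K/W
R_extruded polystyrene = L/(kA) = 0.11/(0.0338×35.7) = 0.09116 K/W
R_outer film = 1/(h_o·A) = 1/(17.4×35.7) = 0.00161 K/W
R_total = 0.09417 K/W
Q = ΔT / R_total = 20 / 0.09417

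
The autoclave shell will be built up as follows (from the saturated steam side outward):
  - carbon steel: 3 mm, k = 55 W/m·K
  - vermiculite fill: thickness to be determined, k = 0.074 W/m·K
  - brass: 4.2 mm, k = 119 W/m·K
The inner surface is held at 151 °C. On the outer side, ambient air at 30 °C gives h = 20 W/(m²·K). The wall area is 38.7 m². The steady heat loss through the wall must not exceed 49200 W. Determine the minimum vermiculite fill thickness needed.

Using the resistance-network approach (series):
R_carbon steel = L/(kA) = 0.003/(55×38.7) = 1.409×10^-6 K/W
R_brass = L/(kA) = 0.0042/(119×38.7) = 9.12×10^-7 K/W
R_outer film = 1/(h_o·A) = 1/(20×38.7) = 0.001292 K/W
Sum of the known resistances R_other = 0.001294 K/W
Required total resistance R_tot = ΔT/Q_allow = 121/49200 = 0.002459 K/W
R_vermiculite fill = R_tot − R_other = 0.001165 K/W
L = R·k·A = 0.001165×0.074×38.7

L ≈ 3.34 mm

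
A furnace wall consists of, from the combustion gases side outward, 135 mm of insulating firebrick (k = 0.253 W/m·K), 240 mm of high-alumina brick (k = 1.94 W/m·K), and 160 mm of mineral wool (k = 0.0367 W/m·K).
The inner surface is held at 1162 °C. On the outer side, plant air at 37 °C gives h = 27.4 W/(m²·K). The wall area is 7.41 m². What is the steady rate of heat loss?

Series thermal resistances:
R_insulating firebrick = L/(kA) = 0.135/(0.253×7.41) = 0.07201 K/W
R_high-alumina brick = L/(kA) = 0.24/(1.94×7.41) = 0.0167 K/W
R_mineral wool = L/(kA) = 0.16/(0.0367×7.41) = 0.5883 K/W
R_outer film = 1/(h_o·A) = 1/(27.4×7.41) = 0.004925 K/W
R_total = 0.682 K/W
Q = ΔT / R_total = 1125 / 0.682

Q ≈ 1650 W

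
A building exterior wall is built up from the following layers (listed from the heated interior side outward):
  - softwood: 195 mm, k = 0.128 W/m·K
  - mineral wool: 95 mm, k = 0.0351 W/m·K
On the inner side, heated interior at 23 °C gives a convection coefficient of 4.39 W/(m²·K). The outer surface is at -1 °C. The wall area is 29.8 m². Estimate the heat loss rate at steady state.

Q ≈ 160 W

Series thermal resistances:
R_inner film = 1/(h_i·A) = 1/(4.39×29.8) = 0.007644 K/W
R_softwood = L/(kA) = 0.195/(0.128×29.8) = 0.05112 K/W
R_mineral wool = L/(kA) = 0.095/(0.0351×29.8) = 0.09082 K/W
R_total = 0.1496 K/W
Q = ΔT / R_total = 24 / 0.1496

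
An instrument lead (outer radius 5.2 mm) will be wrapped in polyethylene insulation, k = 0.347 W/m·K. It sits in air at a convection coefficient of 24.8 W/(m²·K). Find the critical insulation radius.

r_cr ≈ 14 mm

For a cylinder r_cr = k/h = 0.347/24.8
r_cr = 14 mm; since the bare radius (5.2 mm) is below r_cr, adding a thin layer of insulation will *increase* heat loss.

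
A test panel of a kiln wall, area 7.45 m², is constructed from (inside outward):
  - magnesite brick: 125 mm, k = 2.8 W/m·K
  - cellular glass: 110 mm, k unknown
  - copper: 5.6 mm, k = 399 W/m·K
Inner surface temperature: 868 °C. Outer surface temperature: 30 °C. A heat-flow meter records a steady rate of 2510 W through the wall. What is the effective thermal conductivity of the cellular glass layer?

Using the resistance-network approach (series):
R_magnesite brick = L/(kA) = 0.125/(2.8×7.45) = 0.005992 K/W
R_copper = L/(kA) = 0.0056/(399×7.45) = 1.884×10^-6 K/W
Sum of known resistances R_other = 0.005994 K/W
Total R = ΔT/Q = 838/2510 = 0.3339 K/W
R_cellular glass = R_total − R_other = 0.3279 K/W
k = L/(R·A) = 0.11/(0.3279×7.45)

k ≈ 0.045 W/(m·K)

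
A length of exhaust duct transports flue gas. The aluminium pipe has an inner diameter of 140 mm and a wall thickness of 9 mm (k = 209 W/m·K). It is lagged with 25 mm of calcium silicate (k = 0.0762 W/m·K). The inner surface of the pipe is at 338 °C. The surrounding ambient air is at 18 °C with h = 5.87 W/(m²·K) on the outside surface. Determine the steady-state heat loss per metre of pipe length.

Cylindrical conduction, so R = ln(r₂/r₁)/(2πkL) per layer, in series:
R_aluminium pipe wall = ln(79/70)/(2π×209×1) = 9.211×10^-5 K/W
R_calcium silicate = ln(104/79)/(2π×0.0762×1) = 0.5743 K/W
R_outer film = 1/(h_o·2πr_oL) = 1/(5.87×2π×0.104×1) = 0.2607 K/W
R_total = 0.8351 K/W
Q = ΔT/R_total = 320/0.8351

q′ ≈ 383 W/m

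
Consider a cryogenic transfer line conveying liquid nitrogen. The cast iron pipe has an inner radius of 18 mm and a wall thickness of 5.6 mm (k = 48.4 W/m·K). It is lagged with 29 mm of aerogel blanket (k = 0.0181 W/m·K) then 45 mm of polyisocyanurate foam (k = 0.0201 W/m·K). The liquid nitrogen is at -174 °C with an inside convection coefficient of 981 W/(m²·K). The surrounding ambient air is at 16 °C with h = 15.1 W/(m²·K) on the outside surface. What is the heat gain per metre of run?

Per-layer cylindrical resistances, series-summed:
R_inner film = 1/(h_i·2πr₁L) = 1/(981×2π×0.018×1) = 0.009013 K/W
R_cast iron pipe wall = ln(23.6/18)/(2π×48.4×1) = 8.907×10^-4 K/W
R_aerogel blanket = ln(52.6/23.6)/(2π×0.0181×1) = 7.047 K/W
R_polyisocyanurate foam = ln(97.6/52.6)/(2π×0.0201×1) = 4.895 K/W
R_outer film = 1/(h_o·2πr_oL) = 1/(15.1×2π×0.0976×1) = 0.108 K/W
R_total = 12.06 K/W
Q = ΔT/R_total = 190/12.06

q′ ≈ 15.8 W/m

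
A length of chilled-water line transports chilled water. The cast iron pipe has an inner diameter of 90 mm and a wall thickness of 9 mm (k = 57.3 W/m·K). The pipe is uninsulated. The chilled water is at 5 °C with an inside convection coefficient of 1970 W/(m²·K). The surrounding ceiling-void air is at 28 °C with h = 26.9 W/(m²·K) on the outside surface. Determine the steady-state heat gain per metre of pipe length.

Per-layer cylindrical resistances, series-summed:
R_inner film = 1/(h_i·2πr₁L) = 1/(1970×2π×0.045×1) = 0.001795 K/W
R_cast iron pipe wall = ln(54/45)/(2π×57.3×1) = 5.064×10^-4 K/W
R_outer film = 1/(h_o·2πr_oL) = 1/(26.9×2π×0.054×1) = 0.1096 K/W
R_total = 0.1119 K/W
Q = ΔT/R_total = 23/0.1119

q′ ≈ 206 W/m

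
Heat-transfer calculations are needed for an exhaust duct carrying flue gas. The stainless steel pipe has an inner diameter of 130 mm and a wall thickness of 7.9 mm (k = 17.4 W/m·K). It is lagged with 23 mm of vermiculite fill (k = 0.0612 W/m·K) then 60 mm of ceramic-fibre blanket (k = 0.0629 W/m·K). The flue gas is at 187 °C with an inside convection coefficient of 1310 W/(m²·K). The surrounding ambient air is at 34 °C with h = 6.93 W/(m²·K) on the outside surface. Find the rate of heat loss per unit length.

Cylindrical conduction, so R = ln(r₂/r₁)/(2πkL) per layer, in series:
R_inner film = 1/(h_i·2πr₁L) = 1/(1310×2π×0.065×1) = 0.001869 K/W
R_stainless steel pipe wall = ln(72.9/65)/(2π×17.4×1) = 0.001049 K/W
R_vermiculite fill = ln(95.9/72.9)/(2π×0.0612×1) = 0.7131 K/W
R_ceramic-fibre blanket = ln(155.9/95.9)/(2π×0.0629×1) = 1.229 K/W
R_outer film = 1/(h_o·2πr_oL) = 1/(6.93×2π×0.1559×1) = 0.1473 K/W
R_total = 2.093 K/W
Q = ΔT/R_total = 153/2.093

q′ ≈ 73.1 W/m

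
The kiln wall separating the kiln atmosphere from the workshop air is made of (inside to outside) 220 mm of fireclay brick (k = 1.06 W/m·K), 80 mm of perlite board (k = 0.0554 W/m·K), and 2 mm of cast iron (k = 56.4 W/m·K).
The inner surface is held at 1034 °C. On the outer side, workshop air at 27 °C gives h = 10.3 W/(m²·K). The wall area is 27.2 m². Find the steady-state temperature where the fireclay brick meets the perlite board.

T ≈ 914 °C

Treating each layer as a thermal resistance in series:
R_fireclay brick = L/(kA) = 0.22/(1.06×27.2) = 0.00763 K/W
R_perlite board = L/(kA) = 0.08/(0.0554×27.2) = 0.05309 K/W
R_cast iron = L/(kA) = 0.002/(56.4×27.2) = 1.304×10^-6 K/W
R_outer film = 1/(h_o·A) = 1/(10.3×27.2) = 0.003569 K/W
R_total = 0.06429 K/W;  Q = ΔT/R_total = 1007/0.06429 = 15660 W
T_interface = T_inner − Q·ΣR(inner→interface) = 1034 − 15700×0.00763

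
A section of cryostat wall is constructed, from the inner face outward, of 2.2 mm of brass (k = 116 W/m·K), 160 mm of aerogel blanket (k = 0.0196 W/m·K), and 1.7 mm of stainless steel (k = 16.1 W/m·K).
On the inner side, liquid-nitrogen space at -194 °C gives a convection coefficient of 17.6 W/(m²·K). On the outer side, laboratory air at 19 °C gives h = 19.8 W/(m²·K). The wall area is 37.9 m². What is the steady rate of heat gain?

Q ≈ 976 W

Series thermal resistances:
R_inner film = 1/(h_i·A) = 1/(17.6×37.9) = 0.001499 K/W
R_brass = L/(kA) = 0.0022/(116×37.9) = 5.004×10^-7 K/W
R_aerogel blanket = L/(kA) = 0.16/(0.0196×37.9) = 0.2154 K/W
R_stainless steel = L/(kA) = 0.0017/(16.1×37.9) = 2.786×10^-6 K/W
R_outer film = 1/(h_o·A) = 1/(19.8×37.9) = 0.001333 K/W
R_total = 0.2182 K/W
Q = ΔT / R_total = 213 / 0.2182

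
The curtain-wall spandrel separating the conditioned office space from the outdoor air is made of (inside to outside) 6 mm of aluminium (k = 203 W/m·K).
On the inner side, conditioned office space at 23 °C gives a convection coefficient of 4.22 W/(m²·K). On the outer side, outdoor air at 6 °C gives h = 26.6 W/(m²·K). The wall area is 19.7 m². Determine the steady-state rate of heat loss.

Using the resistance-network approach (series):
R_inner film = 1/(h_i·A) = 1/(4.22×19.7) = 0.01203 K/W
R_aluminium = L/(kA) = 0.006/(203×19.7) = 1.5×10^-6 K/W
R_outer film = 1/(h_o·A) = 1/(26.6×19.7) = 0.001908 K/W
R_total = 0.01394 K/W
Q = ΔT / R_total = 17 / 0.01394

Q ≈ 1220 W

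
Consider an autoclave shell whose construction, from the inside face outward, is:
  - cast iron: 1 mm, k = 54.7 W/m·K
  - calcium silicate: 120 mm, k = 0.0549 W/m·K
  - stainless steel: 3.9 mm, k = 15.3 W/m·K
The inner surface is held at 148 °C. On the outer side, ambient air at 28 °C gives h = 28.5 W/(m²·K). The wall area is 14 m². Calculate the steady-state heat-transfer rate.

Q ≈ 756 W

Using the resistance-network approach (series):
R_cast iron = L/(kA) = 0.001/(54.7×14) = 1.306×10^-6 K/W
R_calcium silicate = L/(kA) = 0.12/(0.0549×14) = 0.1561 K/W
R_stainless steel = L/(kA) = 0.0039/(15.3×14) = 1.821×10^-5 K/W
R_outer film = 1/(h_o·A) = 1/(28.5×14) = 0.002506 K/W
R_total = 0.1587 K/W
Q = ΔT / R_total = 120 / 0.1587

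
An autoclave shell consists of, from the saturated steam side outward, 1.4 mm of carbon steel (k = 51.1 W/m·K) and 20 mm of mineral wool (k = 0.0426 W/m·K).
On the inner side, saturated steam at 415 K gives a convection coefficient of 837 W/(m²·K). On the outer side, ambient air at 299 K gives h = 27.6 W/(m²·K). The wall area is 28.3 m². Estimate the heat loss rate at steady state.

Q ≈ 6480 W

Treating each layer as a thermal resistance in series:
R_inner film = 1/(h_i·A) = 1/(837×28.3) = 4.222×10^-5 K/W
R_carbon steel = L/(kA) = 0.0014/(51.1×28.3) = 9.681×10^-7 K/W
R_mineral wool = L/(kA) = 0.02/(0.0426×28.3) = 0.01659 K/W
R_outer film = 1/(h_o·A) = 1/(27.6×28.3) = 0.00128 K/W
R_total = 0.01791 K/W
Q = ΔT / R_total = 116 / 0.01791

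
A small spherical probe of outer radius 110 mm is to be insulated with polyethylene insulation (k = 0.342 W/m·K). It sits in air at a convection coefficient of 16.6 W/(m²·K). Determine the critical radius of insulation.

For a sphere r_cr = 2k/h = 2×0.342/16.6
r_cr = 41.2 mm; since the bare radius (110 mm) is above r_cr, any added insulation will reduce heat loss.

r_cr ≈ 41.2 mm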